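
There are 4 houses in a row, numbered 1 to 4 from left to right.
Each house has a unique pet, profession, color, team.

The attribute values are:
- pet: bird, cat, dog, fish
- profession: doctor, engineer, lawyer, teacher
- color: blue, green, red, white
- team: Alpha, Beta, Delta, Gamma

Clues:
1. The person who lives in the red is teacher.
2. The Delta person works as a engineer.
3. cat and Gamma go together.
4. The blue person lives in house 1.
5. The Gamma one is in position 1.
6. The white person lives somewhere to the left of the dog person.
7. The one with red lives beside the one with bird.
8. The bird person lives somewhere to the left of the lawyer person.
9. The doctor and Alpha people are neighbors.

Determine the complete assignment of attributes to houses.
Solution:

House | Pet | Profession | Color | Team
---------------------------------------
  1   | cat | doctor | blue | Gamma
  2   | fish | teacher | red | Alpha
  3   | bird | engineer | white | Delta
  4   | dog | lawyer | green | Beta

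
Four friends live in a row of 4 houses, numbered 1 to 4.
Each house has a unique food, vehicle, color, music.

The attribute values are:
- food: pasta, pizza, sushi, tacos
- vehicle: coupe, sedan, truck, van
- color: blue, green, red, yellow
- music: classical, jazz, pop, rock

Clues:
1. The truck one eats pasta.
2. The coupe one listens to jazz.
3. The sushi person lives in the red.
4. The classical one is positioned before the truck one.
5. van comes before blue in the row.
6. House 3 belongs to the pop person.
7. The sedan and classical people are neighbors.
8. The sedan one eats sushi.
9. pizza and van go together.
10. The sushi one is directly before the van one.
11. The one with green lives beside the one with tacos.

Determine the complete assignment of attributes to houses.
Solution:

House | Food | Vehicle | Color | Music
--------------------------------------
  1   | sushi | sedan | red | rock
  2   | pizza | van | yellow | classical
  3   | pasta | truck | green | pop
  4   | tacos | coupe | blue | jazz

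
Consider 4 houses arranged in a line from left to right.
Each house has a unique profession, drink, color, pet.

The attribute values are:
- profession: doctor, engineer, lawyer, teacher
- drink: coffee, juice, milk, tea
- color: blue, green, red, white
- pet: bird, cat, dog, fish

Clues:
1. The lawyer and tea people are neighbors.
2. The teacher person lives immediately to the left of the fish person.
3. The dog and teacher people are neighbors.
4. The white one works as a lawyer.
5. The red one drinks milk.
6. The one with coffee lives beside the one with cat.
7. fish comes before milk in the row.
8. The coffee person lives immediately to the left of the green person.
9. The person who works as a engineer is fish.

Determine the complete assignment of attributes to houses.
Solution:

House | Profession | Drink | Color | Pet
----------------------------------------
  1   | lawyer | coffee | white | dog
  2   | teacher | tea | green | cat
  3   | engineer | juice | blue | fish
  4   | doctor | milk | red | bird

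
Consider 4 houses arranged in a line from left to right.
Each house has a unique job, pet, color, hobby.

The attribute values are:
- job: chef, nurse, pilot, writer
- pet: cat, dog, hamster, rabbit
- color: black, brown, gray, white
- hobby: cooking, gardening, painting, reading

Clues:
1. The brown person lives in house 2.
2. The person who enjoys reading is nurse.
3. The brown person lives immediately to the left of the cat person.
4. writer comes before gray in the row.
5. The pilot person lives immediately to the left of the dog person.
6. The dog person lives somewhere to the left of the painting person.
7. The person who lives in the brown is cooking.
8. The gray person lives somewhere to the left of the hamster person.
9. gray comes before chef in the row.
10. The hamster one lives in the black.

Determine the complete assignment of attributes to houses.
Solution:

House | Job | Pet | Color | Hobby
---------------------------------
  1   | pilot | rabbit | white | gardening
  2   | writer | dog | brown | cooking
  3   | nurse | cat | gray | reading
  4   | chef | hamster | black | painting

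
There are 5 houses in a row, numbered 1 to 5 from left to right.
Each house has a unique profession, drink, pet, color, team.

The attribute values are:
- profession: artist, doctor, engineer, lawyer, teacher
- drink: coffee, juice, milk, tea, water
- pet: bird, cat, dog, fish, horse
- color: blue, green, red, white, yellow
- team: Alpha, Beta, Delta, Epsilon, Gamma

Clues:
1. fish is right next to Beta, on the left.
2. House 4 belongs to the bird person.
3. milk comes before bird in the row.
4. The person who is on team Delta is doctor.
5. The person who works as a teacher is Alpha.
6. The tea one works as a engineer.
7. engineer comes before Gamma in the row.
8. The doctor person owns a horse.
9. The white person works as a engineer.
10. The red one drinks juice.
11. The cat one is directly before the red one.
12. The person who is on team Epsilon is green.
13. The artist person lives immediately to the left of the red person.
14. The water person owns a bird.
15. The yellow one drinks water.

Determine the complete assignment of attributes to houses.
Solution:

House | Profession | Drink | Pet | Color | Team
-----------------------------------------------
  1   | artist | milk | cat | green | Epsilon
  2   | teacher | juice | fish | red | Alpha
  3   | engineer | tea | dog | white | Beta
  4   | lawyer | water | bird | yellow | Gamma
  5   | doctor | coffee | horse | blue | Delta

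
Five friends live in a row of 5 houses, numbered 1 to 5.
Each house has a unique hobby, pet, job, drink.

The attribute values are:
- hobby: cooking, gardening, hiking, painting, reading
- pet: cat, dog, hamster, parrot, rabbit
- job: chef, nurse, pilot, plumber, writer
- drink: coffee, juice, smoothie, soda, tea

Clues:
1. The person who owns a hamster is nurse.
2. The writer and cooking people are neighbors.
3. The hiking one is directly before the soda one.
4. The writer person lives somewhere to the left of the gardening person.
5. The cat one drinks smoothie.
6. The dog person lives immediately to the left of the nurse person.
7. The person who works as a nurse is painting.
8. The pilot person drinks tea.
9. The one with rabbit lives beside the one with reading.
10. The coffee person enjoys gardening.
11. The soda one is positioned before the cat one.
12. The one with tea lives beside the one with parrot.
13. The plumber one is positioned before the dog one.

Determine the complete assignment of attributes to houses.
Solution:

House | Hobby | Pet | Job | Drink
---------------------------------
  1   | hiking | rabbit | pilot | tea
  2   | reading | parrot | writer | soda
  3   | cooking | cat | plumber | smoothie
  4   | gardening | dog | chef | coffee
  5   | painting | hamster | nurse | juice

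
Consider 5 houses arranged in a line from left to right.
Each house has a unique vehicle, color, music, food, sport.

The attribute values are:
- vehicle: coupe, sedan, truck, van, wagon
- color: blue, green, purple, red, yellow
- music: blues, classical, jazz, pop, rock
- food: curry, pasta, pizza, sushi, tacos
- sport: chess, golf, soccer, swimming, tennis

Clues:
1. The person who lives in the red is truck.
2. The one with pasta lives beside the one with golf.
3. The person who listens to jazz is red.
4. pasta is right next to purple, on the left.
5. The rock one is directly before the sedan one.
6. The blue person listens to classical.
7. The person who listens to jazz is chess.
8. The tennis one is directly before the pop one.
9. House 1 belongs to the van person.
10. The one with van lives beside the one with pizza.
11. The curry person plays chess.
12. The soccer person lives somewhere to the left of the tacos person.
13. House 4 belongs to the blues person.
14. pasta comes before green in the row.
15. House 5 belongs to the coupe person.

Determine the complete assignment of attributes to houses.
Solution:

House | Vehicle | Color | Music | Food | Sport
----------------------------------------------
  1   | van | yellow | rock | pasta | tennis
  2   | sedan | purple | pop | pizza | golf
  3   | truck | red | jazz | curry | chess
  4   | wagon | green | blues | sushi | soccer
  5   | coupe | blue | classical | tacos | swimming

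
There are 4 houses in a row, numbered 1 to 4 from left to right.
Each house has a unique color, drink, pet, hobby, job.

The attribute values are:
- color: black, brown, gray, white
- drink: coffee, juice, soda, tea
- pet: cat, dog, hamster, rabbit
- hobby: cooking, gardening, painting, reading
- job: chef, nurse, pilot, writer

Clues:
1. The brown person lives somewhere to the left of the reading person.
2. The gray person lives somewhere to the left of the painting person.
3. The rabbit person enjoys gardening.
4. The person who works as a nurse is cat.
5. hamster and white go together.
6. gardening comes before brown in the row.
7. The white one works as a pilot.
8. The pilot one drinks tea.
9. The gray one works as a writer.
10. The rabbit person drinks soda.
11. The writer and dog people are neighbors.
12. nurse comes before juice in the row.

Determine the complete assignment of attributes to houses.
Solution:

House | Color | Drink | Pet | Hobby | Job
-----------------------------------------
  1   | black | coffee | cat | cooking | nurse
  2   | gray | soda | rabbit | gardening | writer
  3   | brown | juice | dog | painting | chef
  4   | white | tea | hamster | reading | pilot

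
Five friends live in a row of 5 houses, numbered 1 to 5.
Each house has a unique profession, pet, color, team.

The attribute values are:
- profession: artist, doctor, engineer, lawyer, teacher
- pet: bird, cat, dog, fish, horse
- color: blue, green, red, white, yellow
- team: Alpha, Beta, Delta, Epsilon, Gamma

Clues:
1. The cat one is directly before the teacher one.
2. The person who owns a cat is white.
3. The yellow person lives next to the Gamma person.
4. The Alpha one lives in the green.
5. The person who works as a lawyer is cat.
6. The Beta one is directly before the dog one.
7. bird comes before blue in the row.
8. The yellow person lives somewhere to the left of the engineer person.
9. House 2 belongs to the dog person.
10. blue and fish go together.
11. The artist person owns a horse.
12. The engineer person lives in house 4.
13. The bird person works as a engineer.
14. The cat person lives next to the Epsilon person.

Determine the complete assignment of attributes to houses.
Solution:

House | Profession | Pet | Color | Team
---------------------------------------
  1   | lawyer | cat | white | Beta
  2   | teacher | dog | yellow | Epsilon
  3   | artist | horse | red | Gamma
  4   | engineer | bird | green | Alpha
  5   | doctor | fish | blue | Delta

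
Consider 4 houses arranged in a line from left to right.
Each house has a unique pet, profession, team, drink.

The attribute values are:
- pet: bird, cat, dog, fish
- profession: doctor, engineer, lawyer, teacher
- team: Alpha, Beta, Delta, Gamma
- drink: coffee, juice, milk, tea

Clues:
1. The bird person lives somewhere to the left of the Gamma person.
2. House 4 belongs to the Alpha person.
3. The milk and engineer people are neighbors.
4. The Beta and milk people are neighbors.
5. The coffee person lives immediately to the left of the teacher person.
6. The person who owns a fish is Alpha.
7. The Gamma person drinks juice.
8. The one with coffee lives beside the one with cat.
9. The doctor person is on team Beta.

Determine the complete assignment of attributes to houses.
Solution:

House | Pet | Profession | Team | Drink
---------------------------------------
  1   | bird | doctor | Beta | coffee
  2   | cat | teacher | Delta | milk
  3   | dog | engineer | Gamma | juice
  4   | fish | lawyer | Alpha | tea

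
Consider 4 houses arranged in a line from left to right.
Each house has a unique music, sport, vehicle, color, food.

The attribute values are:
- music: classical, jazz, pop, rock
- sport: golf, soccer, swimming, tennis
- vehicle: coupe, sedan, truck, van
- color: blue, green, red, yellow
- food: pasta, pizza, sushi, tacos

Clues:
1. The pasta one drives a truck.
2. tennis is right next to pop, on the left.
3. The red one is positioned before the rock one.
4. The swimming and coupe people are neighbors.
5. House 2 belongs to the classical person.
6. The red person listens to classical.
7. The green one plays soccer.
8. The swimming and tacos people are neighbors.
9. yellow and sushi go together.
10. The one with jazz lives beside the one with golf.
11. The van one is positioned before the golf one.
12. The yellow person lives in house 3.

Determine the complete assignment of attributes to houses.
Solution:

House | Music | Sport | Vehicle | Color | Food
----------------------------------------------
  1   | jazz | swimming | van | blue | pizza
  2   | classical | golf | coupe | red | tacos
  3   | rock | tennis | sedan | yellow | sushi
  4   | pop | soccer | truck | green | pasta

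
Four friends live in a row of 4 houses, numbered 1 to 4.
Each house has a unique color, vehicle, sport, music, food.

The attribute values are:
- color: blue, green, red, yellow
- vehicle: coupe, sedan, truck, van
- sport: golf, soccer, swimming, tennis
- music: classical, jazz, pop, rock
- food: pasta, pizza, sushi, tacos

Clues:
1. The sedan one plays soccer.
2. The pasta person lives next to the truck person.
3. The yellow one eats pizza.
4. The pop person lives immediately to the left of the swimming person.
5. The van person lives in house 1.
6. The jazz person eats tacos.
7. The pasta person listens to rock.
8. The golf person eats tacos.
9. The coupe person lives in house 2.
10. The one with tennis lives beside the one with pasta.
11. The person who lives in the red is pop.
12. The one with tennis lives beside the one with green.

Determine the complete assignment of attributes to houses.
Solution:

House | Color | Vehicle | Sport | Music | Food
----------------------------------------------
  1   | red | van | tennis | pop | sushi
  2   | green | coupe | swimming | rock | pasta
  3   | blue | truck | golf | jazz | tacos
  4   | yellow | sedan | soccer | classical | pizza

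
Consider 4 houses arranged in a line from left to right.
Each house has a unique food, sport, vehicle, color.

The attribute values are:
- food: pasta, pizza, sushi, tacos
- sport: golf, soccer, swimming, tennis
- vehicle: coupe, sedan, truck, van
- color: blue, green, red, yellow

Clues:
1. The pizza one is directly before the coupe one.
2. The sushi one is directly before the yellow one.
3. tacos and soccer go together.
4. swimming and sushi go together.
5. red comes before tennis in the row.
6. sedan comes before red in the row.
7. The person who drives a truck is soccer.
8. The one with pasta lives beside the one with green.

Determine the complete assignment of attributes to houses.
Solution:

House | Food | Sport | Vehicle | Color
--------------------------------------
  1   | pizza | golf | sedan | blue
  2   | sushi | swimming | coupe | red
  3   | pasta | tennis | van | yellow
  4   | tacos | soccer | truck | green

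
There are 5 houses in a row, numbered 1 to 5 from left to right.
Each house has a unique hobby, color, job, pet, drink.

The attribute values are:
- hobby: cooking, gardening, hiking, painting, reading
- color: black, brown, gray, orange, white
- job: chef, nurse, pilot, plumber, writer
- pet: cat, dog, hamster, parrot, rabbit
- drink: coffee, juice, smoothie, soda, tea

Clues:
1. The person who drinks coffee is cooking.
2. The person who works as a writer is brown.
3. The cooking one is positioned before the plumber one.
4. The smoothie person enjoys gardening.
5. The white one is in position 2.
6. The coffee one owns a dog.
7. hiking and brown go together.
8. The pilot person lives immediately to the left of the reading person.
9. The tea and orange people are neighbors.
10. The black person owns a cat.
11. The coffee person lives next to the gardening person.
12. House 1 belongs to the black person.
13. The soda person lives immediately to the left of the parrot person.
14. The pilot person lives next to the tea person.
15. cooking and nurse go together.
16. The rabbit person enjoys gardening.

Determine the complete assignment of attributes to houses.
Solution:

House | Hobby | Color | Job | Pet | Drink
-----------------------------------------
  1   | painting | black | pilot | cat | soda
  2   | reading | white | chef | parrot | tea
  3   | cooking | orange | nurse | dog | coffee
  4   | gardening | gray | plumber | rabbit | smoothie
  5   | hiking | brown | writer | hamster | juice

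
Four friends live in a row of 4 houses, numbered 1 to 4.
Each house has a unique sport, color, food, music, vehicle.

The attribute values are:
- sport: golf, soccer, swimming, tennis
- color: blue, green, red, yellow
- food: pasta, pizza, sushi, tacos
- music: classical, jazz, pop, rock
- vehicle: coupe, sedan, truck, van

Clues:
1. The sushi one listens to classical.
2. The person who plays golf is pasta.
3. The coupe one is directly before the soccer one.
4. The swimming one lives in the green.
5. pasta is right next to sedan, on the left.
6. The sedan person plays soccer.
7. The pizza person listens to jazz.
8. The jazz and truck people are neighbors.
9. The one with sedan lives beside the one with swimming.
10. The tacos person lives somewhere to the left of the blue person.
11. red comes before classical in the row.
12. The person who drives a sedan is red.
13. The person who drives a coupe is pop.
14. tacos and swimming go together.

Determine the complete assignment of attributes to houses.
Solution:

House | Sport | Color | Food | Music | Vehicle
----------------------------------------------
  1   | golf | yellow | pasta | pop | coupe
  2   | soccer | red | pizza | jazz | sedan
  3   | swimming | green | tacos | rock | truck
  4   | tennis | blue | sushi | classical | van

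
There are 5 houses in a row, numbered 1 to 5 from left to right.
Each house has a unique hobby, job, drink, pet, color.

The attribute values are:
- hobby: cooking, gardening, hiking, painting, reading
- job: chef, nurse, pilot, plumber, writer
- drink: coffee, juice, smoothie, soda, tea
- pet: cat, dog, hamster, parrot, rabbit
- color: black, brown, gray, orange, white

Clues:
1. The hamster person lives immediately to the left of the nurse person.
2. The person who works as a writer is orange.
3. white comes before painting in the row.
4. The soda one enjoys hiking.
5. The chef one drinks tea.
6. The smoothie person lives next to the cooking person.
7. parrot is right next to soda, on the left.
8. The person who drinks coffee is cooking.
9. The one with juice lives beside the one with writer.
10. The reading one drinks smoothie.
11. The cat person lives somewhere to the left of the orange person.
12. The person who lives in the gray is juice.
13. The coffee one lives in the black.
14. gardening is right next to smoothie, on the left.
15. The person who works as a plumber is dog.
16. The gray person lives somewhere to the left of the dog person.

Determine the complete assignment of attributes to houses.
Solution:

House | Hobby | Job | Drink | Pet | Color
-----------------------------------------
  1   | gardening | pilot | juice | cat | gray
  2   | reading | writer | smoothie | hamster | orange
  3   | cooking | nurse | coffee | parrot | black
  4   | hiking | plumber | soda | dog | white
  5   | painting | chef | tea | rabbit | brown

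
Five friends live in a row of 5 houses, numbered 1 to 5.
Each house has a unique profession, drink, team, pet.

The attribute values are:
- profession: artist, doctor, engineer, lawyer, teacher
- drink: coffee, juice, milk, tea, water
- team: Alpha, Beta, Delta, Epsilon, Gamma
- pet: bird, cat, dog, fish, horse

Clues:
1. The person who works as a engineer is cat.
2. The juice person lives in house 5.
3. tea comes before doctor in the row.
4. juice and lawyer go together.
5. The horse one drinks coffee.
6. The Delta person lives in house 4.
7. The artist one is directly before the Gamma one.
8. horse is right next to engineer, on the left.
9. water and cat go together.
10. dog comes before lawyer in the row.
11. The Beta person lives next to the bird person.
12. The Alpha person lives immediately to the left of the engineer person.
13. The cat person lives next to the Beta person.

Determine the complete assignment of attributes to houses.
Solution:

House | Profession | Drink | Team | Pet
---------------------------------------
  1   | artist | coffee | Alpha | horse
  2   | engineer | water | Gamma | cat
  3   | teacher | tea | Beta | dog
  4   | doctor | milk | Delta | bird
  5   | lawyer | juice | Epsilon | fish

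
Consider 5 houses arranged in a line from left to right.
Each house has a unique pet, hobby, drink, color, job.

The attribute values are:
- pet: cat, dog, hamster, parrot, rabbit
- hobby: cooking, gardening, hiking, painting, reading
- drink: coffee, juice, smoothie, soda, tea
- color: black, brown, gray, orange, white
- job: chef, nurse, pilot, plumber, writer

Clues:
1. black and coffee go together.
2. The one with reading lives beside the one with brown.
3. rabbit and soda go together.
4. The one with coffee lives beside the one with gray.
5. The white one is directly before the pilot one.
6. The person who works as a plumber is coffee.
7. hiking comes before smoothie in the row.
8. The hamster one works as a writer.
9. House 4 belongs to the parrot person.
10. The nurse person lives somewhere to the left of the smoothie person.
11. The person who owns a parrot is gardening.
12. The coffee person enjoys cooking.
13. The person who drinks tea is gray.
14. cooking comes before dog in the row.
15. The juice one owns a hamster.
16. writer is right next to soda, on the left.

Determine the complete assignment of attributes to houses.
Solution:

House | Pet | Hobby | Drink | Color | Job
-----------------------------------------
  1   | hamster | reading | juice | white | writer
  2   | rabbit | hiking | soda | brown | pilot
  3   | cat | cooking | coffee | black | plumber
  4   | parrot | gardening | tea | gray | nurse
  5   | dog | painting | smoothie | orange | chef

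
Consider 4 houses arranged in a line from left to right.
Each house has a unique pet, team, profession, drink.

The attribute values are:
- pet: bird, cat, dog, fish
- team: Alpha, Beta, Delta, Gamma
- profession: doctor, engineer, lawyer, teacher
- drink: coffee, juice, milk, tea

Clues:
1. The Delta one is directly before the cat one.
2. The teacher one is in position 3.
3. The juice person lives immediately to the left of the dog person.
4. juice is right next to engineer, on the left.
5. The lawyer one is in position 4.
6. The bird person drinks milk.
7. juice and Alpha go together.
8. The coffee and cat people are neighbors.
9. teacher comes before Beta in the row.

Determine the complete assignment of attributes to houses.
Solution:

House | Pet | Team | Profession | Drink
---------------------------------------
  1   | fish | Alpha | doctor | juice
  2   | dog | Delta | engineer | coffee
  3   | cat | Gamma | teacher | tea
  4   | bird | Beta | lawyer | milk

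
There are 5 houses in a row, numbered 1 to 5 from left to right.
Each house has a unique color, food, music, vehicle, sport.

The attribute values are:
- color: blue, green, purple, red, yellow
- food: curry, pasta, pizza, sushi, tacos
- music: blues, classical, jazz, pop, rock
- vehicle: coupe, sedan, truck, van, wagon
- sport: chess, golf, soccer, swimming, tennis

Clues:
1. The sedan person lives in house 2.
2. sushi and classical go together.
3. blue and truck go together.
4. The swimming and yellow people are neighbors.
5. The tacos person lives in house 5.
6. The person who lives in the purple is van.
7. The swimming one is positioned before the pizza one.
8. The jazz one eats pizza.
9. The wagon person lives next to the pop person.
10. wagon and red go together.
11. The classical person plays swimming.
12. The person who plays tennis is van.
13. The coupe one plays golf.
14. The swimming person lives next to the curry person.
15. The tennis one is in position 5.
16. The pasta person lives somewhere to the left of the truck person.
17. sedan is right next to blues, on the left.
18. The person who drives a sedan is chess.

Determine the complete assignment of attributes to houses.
Solution:

House | Color | Food | Music | Vehicle | Sport
----------------------------------------------
  1   | red | sushi | classical | wagon | swimming
  2   | yellow | curry | pop | sedan | chess
  3   | green | pasta | blues | coupe | golf
  4   | blue | pizza | jazz | truck | soccer
  5   | purple | tacos | rock | van | tennis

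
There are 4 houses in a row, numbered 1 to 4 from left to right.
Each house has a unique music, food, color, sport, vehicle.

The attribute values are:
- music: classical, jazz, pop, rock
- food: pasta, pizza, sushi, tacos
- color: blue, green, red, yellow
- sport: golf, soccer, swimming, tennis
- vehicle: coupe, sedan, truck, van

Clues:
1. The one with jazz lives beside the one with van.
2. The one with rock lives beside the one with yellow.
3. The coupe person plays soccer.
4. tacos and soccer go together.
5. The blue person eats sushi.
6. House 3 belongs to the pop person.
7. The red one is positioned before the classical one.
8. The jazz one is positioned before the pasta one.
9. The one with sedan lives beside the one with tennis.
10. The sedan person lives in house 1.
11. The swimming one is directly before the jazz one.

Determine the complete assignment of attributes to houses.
Solution:

House | Music | Food | Color | Sport | Vehicle
----------------------------------------------
  1   | rock | sushi | blue | swimming | sedan
  2   | jazz | pizza | yellow | tennis | truck
  3   | pop | pasta | red | golf | van
  4   | classical | tacos | green | soccer | coupe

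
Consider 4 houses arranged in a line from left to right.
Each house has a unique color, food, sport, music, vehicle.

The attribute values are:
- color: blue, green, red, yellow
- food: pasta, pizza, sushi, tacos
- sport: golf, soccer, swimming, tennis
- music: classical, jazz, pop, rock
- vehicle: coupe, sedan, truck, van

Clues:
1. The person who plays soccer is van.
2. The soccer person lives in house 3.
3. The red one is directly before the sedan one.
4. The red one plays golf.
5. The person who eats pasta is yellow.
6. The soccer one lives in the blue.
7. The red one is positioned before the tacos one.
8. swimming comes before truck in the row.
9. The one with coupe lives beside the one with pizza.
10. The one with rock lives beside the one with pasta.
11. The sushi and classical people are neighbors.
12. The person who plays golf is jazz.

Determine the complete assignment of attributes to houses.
Solution:

House | Color | Food | Sport | Music | Vehicle
----------------------------------------------
  1   | red | sushi | golf | jazz | coupe
  2   | green | pizza | swimming | classical | sedan
  3   | blue | tacos | soccer | rock | van
  4   | yellow | pasta | tennis | pop | truck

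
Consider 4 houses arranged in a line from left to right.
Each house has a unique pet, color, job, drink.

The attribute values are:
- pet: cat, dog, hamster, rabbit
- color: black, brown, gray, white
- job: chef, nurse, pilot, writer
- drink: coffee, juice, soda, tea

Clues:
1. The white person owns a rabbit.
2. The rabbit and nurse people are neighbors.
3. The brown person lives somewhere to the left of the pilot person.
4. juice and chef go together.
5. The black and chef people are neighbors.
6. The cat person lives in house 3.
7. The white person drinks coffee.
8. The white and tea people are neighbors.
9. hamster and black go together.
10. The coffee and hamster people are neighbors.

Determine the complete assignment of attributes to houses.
Solution:

House | Pet | Color | Job | Drink
---------------------------------
  1   | rabbit | white | writer | coffee
  2   | hamster | black | nurse | tea
  3   | cat | brown | chef | juice
  4   | dog | gray | pilot | soda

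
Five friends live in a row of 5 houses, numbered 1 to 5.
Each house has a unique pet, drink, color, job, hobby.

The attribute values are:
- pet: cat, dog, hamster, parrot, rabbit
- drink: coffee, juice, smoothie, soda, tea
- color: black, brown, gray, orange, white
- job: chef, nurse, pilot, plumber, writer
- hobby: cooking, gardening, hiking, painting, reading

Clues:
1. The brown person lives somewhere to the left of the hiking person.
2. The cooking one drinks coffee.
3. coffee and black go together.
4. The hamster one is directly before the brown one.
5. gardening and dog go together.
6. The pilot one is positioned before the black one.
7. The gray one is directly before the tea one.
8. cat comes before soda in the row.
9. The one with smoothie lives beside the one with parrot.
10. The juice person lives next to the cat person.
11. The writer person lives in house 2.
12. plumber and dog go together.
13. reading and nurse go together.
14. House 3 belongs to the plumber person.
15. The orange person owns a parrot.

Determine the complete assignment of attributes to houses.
Solution:

House | Pet | Drink | Color | Job | Hobby
-----------------------------------------
  1   | hamster | juice | gray | nurse | reading
  2   | cat | tea | brown | writer | painting
  3   | dog | smoothie | white | plumber | gardening
  4   | parrot | soda | orange | pilot | hiking
  5   | rabbit | coffee | black | chef | cooking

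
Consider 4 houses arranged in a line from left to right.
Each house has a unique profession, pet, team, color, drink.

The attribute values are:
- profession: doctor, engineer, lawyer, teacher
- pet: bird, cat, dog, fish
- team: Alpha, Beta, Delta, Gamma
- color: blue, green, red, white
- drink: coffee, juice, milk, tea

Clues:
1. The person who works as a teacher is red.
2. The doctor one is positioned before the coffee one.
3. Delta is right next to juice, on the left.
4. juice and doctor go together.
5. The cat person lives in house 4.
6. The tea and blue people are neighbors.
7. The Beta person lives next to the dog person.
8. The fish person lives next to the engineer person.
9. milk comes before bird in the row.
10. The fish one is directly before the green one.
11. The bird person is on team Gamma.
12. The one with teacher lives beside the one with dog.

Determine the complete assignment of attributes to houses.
Solution:

House | Profession | Pet | Team | Color | Drink
-----------------------------------------------
  1   | teacher | fish | Beta | red | milk
  2   | engineer | dog | Delta | green | tea
  3   | doctor | bird | Gamma | blue | juice
  4   | lawyer | cat | Alpha | white | coffee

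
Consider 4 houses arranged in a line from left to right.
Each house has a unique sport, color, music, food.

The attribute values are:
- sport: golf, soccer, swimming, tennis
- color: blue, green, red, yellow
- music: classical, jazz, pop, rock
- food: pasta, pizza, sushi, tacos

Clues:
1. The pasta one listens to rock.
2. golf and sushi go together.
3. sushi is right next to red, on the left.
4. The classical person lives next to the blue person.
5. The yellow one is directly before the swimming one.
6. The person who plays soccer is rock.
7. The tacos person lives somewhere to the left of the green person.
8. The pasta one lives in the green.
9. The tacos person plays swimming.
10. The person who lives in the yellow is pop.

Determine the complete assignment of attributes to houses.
Solution:

House | Sport | Color | Music | Food
------------------------------------
  1   | golf | yellow | pop | sushi
  2   | swimming | red | classical | tacos
  3   | tennis | blue | jazz | pizza
  4   | soccer | green | rock | pasta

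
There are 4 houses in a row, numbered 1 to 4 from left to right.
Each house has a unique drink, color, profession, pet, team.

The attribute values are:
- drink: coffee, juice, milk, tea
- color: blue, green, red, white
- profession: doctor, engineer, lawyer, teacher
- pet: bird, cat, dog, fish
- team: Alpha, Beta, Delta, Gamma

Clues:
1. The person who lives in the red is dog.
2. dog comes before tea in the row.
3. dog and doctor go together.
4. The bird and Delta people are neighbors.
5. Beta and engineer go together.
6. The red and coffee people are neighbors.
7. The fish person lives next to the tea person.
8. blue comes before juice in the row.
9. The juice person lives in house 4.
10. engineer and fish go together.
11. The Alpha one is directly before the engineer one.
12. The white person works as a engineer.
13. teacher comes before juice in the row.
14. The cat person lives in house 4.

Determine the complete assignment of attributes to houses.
Solution:

House | Drink | Color | Profession | Pet | Team
-----------------------------------------------
  1   | milk | red | doctor | dog | Alpha
  2   | coffee | white | engineer | fish | Beta
  3   | tea | blue | teacher | bird | Gamma
  4   | juice | green | lawyer | cat | Delta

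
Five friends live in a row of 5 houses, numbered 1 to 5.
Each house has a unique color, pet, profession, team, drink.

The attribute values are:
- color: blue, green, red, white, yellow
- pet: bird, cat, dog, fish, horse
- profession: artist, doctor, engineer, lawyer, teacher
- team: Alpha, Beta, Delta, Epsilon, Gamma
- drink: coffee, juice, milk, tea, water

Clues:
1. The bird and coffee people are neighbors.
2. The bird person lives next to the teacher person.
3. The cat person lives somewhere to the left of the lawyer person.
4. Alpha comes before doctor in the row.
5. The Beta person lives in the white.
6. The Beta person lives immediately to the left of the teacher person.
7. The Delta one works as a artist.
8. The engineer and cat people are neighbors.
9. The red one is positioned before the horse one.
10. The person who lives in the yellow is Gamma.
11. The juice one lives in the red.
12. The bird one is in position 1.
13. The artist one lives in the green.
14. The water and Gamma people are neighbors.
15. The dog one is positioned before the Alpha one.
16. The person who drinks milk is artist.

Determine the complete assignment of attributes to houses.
Solution:

House | Color | Pet | Profession | Team | Drink
-----------------------------------------------
  1   | white | bird | engineer | Beta | water
  2   | yellow | cat | teacher | Gamma | coffee
  3   | green | dog | artist | Delta | milk
  4   | red | fish | lawyer | Alpha | juice
  5   | blue | horse | doctor | Epsilon | tea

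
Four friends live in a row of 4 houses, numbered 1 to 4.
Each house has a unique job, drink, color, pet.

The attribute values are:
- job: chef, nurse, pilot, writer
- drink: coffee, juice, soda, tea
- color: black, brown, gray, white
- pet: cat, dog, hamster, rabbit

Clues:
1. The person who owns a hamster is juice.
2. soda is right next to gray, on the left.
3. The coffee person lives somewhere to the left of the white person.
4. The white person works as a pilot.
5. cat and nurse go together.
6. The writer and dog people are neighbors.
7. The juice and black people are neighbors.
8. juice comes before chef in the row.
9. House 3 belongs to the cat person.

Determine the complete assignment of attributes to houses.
Solution:

House | Job | Drink | Color | Pet
---------------------------------
  1   | writer | juice | brown | hamster
  2   | chef | soda | black | dog
  3   | nurse | coffee | gray | cat
  4   | pilot | tea | white | rabbit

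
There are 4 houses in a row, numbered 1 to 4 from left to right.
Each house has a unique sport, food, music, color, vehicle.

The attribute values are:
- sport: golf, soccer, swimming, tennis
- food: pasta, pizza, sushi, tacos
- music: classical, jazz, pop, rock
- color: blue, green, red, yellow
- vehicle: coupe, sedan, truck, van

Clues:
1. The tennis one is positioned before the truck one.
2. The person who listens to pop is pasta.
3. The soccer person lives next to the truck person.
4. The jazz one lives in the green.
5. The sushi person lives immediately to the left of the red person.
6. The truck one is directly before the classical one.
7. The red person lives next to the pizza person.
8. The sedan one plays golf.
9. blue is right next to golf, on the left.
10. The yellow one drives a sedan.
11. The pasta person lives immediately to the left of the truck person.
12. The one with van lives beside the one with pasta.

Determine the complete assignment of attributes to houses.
Solution:

House | Sport | Food | Music | Color | Vehicle
----------------------------------------------
  1   | tennis | sushi | jazz | green | van
  2   | soccer | pasta | pop | red | coupe
  3   | swimming | pizza | rock | blue | truck
  4   | golf | tacos | classical | yellow | sedan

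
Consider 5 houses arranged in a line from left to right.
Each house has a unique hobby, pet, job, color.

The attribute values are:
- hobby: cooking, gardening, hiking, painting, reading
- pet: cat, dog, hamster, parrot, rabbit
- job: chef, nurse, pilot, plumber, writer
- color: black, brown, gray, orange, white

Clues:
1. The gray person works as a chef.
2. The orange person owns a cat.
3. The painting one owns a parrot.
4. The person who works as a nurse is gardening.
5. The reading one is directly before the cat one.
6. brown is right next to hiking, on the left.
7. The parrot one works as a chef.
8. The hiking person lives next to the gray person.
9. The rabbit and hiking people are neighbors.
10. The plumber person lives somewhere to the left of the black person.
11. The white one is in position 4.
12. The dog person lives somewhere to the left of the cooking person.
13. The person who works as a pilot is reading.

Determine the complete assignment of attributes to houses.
Solution:

House | Hobby | Pet | Job | Color
---------------------------------
  1   | reading | rabbit | pilot | brown
  2   | hiking | cat | plumber | orange
  3   | painting | parrot | chef | gray
  4   | gardening | dog | nurse | white
  5   | cooking | hamster | writer | black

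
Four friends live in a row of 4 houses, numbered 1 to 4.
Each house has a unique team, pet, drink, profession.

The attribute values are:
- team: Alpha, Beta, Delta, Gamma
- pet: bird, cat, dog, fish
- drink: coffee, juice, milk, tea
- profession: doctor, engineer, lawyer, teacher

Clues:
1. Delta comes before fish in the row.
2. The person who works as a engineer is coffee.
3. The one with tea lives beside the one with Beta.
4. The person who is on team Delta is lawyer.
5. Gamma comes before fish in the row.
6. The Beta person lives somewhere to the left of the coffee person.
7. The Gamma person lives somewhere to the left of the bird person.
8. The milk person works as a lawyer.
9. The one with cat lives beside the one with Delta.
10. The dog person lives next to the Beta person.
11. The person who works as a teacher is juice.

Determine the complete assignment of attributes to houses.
Solution:

House | Team | Pet | Drink | Profession
---------------------------------------
  1   | Gamma | dog | tea | doctor
  2   | Beta | cat | juice | teacher
  3   | Delta | bird | milk | lawyer
  4   | Alpha | fish | coffee | engineer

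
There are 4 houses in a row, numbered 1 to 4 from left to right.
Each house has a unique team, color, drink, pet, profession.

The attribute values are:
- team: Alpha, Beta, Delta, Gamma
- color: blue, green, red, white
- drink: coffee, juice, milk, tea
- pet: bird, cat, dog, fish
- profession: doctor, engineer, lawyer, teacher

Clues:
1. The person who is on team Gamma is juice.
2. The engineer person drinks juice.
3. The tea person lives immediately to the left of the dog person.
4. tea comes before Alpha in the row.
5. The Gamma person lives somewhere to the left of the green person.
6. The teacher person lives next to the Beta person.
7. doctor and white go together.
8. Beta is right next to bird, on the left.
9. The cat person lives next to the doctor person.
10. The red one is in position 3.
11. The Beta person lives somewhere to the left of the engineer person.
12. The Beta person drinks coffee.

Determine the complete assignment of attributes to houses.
Solution:

House | Team | Color | Drink | Pet | Profession
-----------------------------------------------
  1   | Delta | blue | tea | cat | teacher
  2   | Beta | white | coffee | dog | doctor
  3   | Gamma | red | juice | bird | engineer
  4   | Alpha | green | milk | fish | lawyer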